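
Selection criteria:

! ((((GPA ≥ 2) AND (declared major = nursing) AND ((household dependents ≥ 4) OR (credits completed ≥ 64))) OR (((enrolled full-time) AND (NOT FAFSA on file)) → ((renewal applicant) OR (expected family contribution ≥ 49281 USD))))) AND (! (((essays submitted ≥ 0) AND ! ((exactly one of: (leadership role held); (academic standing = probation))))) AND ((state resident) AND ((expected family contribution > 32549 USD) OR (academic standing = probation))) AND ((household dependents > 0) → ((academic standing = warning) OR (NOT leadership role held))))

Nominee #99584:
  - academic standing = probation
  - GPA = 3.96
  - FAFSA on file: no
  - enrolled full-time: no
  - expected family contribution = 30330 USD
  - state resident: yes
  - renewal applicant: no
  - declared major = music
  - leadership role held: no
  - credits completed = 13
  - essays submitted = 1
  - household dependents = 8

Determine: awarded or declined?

Atomic conditions:
  GPA ≥ 2: 3.96 ≥ 2 is true
  declared major = nursing: music == nursing is false
  household dependents ≥ 4: 8 ≥ 4 is true
  credits completed ≥ 64: 13 ≥ 64 is false
  enrolled full-time: no → false
  NOT FAFSA on file: no → true
  renewal applicant: no → false
  expected family contribution ≥ 49281 USD: 30330 ≥ 49281 is false
  essays submitted ≥ 0: 1 ≥ 0 is true
  leadership role held: no → false
  academic standing = probation: probation == probation is true
  state resident: yes → true
  expected family contribution > 32549 USD: 30330 > 32549 is false
  household dependents > 0: 8 > 0 is true
  academic standing = warning: probation == warning is false
  NOT leadership role held: no → true
Combine:
[1.1.1.3] true OR false = true
[1.1.1] true AND false AND true = false
[1.1.2.1] false AND true = false
[1.1.2.2] false OR false = false
[1.1.2] false → false (antecedent false ⇒ implication holds) = true
[1.1] false OR true = true
[1] NOT true = false
[2.1.1.2.1] exactly-one(false, true) = true
[2.1.1.2] NOT true = false
[2.1.1] true AND false = false
[2.1] NOT false = true
[2.2.2] false OR true = true
[2.2] true AND true = true
[2.3.2] false OR true = true
[2.3] true → true = true
[2] true AND true AND true = true
[root] false AND true = false
Overall: false → declined

Declined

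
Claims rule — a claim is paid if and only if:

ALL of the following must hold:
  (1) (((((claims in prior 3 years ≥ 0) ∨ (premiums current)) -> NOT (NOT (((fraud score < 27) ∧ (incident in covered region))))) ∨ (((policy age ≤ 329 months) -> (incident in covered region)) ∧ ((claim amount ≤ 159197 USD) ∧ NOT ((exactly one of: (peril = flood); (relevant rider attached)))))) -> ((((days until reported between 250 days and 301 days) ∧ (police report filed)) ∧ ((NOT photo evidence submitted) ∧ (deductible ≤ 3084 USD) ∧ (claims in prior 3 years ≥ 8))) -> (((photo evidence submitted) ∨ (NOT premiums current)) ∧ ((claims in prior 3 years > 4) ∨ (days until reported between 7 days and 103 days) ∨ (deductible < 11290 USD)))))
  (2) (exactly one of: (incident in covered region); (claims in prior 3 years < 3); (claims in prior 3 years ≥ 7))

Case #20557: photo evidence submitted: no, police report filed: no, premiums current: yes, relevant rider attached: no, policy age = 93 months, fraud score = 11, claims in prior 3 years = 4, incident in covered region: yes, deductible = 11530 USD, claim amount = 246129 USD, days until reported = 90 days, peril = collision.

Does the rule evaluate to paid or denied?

Atomic conditions:
  claims in prior 3 years ≥ 0: 4 ≥ 0 is true
  premiums current: yes → true
  fraud score < 27: 11 < 27 is true
  incident in covered region: yes → true
  policy age ≤ 329 months: 93 ≤ 329 is true
  claim amount ≤ 159197 USD: 246129 ≤ 159197 is false
  peril = flood: collision == flood is false
  relevant rider attached: no → false
  days until reported between 250 days and 301 days: 90 in [250, 301] is false
  police report filed: no → false
  NOT photo evidence submitted: no → true
  deductible ≤ 3084 USD: 11530 ≤ 3084 is false
  claims in prior 3 years ≥ 8: 4 ≥ 8 is false
  photo evidence submitted: no → false
  NOT premiums current: yes → false
  claims in prior 3 years > 4: 4 > 4 is false
  days until reported between 7 days and 103 days: 90 in [7, 103] is true
  deductible < 11290 USD: 11530 < 11290 is false
  claims in prior 3 years < 3: 4 < 3 is false
  claims in prior 3 years ≥ 7: 4 ≥ 7 is false
Combine:
[1.1.1.1] true OR true = true
[1.1.1.2.1.1] true AND true = true
[1.1.1.2.1] NOT true = false
[1.1.1.2] NOT false = true
[1.1.1] true → true = true
[1.1.2.1] true → true = true
[1.1.2.2.2.1] exactly-one(false, false) = false
[1.1.2.2.2] NOT false = true
[1.1.2.2] false AND true = false
[1.1.2] true AND false = false
[1.1] true OR false = true
[1.2.1.1] false AND false = false
[1.2.1.2] true AND false AND false = false
[1.2.1] false AND false = false
[1.2.2.1] false OR false = false
[1.2.2.2] false OR true OR false = true
[1.2.2] false AND true = false
[1.2] false → false (antecedent false ⇒ implication holds) = true
[1] true → true = true
[2] exactly-one(true, false, false) = true
[root] true AND true = true
Overall: true → paid

Paid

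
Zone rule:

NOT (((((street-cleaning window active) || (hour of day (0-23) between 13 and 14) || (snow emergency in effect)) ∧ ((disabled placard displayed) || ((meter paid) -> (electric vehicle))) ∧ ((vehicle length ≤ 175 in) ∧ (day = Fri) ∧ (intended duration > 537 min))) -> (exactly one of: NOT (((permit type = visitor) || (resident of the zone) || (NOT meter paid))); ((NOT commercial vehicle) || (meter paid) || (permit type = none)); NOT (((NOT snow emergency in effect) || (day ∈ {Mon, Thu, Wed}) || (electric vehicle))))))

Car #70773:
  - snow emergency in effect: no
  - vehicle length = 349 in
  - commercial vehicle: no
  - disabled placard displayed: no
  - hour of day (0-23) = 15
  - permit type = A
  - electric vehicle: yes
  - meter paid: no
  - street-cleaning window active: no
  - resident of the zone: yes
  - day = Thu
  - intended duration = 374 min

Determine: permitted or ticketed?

Atomic conditions:
  street-cleaning window active: no → false
  hour of day (0-23) between 13 and 14: 15 in [13, 14] is false
  snow emergency in effect: no → false
  disabled placard displayed: no → false
  meter paid: no → false
  electric vehicle: yes → true
  vehicle length ≤ 175 in: 349 ≤ 175 is false
  day = Fri: Thu == Fri is false
  intended duration > 537 min: 374 > 537 is false
  permit type = visitor: A == visitor is false
  resident of the zone: yes → true
  NOT meter paid: no → true
  NOT commercial vehicle: no → true
  permit type = none: A == none is false
  NOT snow emergency in effect: no → true
  day ∈ {Mon, Thu, Wed}: Thu is in the set → true
Combine:
[1.1.1] false OR false OR false = false
[1.1.2.2] false → true (antecedent false ⇒ implication holds) = true
[1.1.2] false OR true = true
[1.1.3] false AND false AND false = false
[1.1] false AND true AND false = false
[1.2.1.1] false OR true OR true = true
[1.2.1] NOT true = false
[1.2.2] true OR false OR false = true
[1.2.3.1] true OR true OR true = true
[1.2.3] NOT true = false
[1.2] exactly-one(false, true, false) = true
[1] false → true (antecedent false ⇒ implication holds) = true
[root] NOT true = false
Overall: false → ticketed

Ticketed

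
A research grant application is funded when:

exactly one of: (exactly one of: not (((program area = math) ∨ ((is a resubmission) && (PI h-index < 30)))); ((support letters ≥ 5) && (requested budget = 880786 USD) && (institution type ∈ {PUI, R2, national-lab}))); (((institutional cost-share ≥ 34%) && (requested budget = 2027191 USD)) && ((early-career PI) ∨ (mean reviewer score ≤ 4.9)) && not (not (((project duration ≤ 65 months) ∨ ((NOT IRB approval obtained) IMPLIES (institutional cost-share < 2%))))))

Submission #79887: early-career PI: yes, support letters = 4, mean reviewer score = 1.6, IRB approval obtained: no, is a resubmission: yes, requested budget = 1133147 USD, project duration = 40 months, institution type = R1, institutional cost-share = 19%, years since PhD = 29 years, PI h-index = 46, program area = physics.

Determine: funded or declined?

Funded

Atomic conditions:
  program area = math: physics == math is false
  is a resubmission: yes → true
  PI h-index < 30: 46 < 30 is false
  support letters ≥ 5: 4 ≥ 5 is false
  requested budget = 880786 USD: 1133147 == 880786 is false
  institution type ∈ {PUI, R2, national-lab}: R1 is not in the set → false
  institutional cost-share ≥ 34%: 19 ≥ 34 is false
  requested budget = 2027191 USD: 1133147 == 2027191 is false
  early-career PI: yes → true
  mean reviewer score ≤ 4.9: 1.6 ≤ 4.9 is true
  project duration ≤ 65 months: 40 ≤ 65 is true
  NOT IRB approval obtained: no → true
  institutional cost-share < 2%: 19 < 2 is false
Combine:
[1.1.1.2] true AND false = false
[1.1.1] false OR false = false
[1.1] NOT false = true
[1.2] false AND false AND false = false
[1] exactly-one(true, false) = true
[2.1] false AND false = false
[2.2] true OR true = true
[2.3.1.1.2] true → false = false
[2.3.1.1] true OR false = true
[2.3.1] NOT true = false
[2.3] NOT false = true
[2] false AND true AND true = false
[root] exactly-one(true, false) = true
Overall: true → funded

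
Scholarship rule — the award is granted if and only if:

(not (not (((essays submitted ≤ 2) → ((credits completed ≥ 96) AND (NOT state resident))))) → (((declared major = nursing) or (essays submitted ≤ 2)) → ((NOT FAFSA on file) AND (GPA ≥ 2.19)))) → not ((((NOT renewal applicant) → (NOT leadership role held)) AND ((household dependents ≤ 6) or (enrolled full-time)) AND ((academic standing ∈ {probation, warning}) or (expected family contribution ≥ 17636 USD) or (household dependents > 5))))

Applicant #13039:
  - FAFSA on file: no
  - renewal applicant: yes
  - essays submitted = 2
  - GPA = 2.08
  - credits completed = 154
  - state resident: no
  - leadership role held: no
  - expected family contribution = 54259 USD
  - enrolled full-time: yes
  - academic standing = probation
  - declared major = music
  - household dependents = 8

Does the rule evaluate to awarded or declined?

Atomic conditions:
  essays submitted ≤ 2: 2 ≤ 2 is true
  credits completed ≥ 96: 154 ≥ 96 is true
  NOT state resident: no → true
  declared major = nursing: music == nursing is false
  NOT FAFSA on file: no → true
  GPA ≥ 2.19: 2.08 ≥ 2.19 is false
  NOT renewal applicant: yes → false
  NOT leadership role held: no → true
  household dependents ≤ 6: 8 ≤ 6 is false
  enrolled full-time: yes → true
  academic standing ∈ {probation, warning}: probation is in the set → true
  expected family contribution ≥ 17636 USD: 54259 ≥ 17636 is true
  household dependents > 5: 8 > 5 is true
Combine:
[1.1.1.1.2] true AND true = true
[1.1.1.1] true → true = true
[1.1.1] NOT true = false
[1.1] NOT false = true
[1.2.1] false OR true = true
[1.2.2] true AND false = false
[1.2] true → false = false
[1] true → false = false
[2.1.1] false → true (antecedent false ⇒ implication holds) = true
[2.1.2] false OR true = true
[2.1.3] true OR true OR true = true
[2.1] true AND true AND true = true
[2] NOT true = false
[root] false → false (antecedent false ⇒ implication holds) = true
Overall: true → awarded

Awarded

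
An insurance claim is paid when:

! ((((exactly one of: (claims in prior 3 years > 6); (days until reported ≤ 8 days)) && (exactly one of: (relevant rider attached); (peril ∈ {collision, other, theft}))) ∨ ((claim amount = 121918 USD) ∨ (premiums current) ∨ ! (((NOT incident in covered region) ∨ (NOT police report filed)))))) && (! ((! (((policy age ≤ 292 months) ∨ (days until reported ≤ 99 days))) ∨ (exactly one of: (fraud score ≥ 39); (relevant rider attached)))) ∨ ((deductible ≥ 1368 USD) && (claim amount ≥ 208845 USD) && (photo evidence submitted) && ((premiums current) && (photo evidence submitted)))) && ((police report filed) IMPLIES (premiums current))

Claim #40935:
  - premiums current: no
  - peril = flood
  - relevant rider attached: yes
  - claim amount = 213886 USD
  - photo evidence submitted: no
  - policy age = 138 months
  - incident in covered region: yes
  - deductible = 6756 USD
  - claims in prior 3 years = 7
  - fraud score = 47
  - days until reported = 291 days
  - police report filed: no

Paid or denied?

Denied

Atomic conditions:
  claims in prior 3 years > 6: 7 > 6 is true
  days until reported ≤ 8 days: 291 ≤ 8 is false
  relevant rider attached: yes → true
  peril ∈ {collision, other, theft}: flood is not in the set → false
  claim amount = 121918 USD: 213886 == 121918 is false
  premiums current: no → false
  NOT incident in covered region: yes → false
  NOT police report filed: no → true
  policy age ≤ 292 months: 138 ≤ 292 is true
  days until reported ≤ 99 days: 291 ≤ 99 is false
  fraud score ≥ 39: 47 ≥ 39 is true
  deductible ≥ 1368 USD: 6756 ≥ 1368 is true
  claim amount ≥ 208845 USD: 213886 ≥ 208845 is true
  photo evidence submitted: no → false
  police report filed: no → false
Combine:
[1.1.1.1] exactly-one(true, false) = true
[1.1.1.2] exactly-one(true, false) = true
[1.1.1] true AND true = true
[1.1.2.3.1] false OR true = true
[1.1.2.3] NOT true = false
[1.1.2] false OR false OR false = false
[1.1] true OR false = true
[1] NOT true = false
[2.1.1.1.1] true OR false = true
[2.1.1.1] NOT true = false
[2.1.1.2] exactly-one(true, true) = false
[2.1.1] false OR false = false
[2.1] NOT false = true
[2.2.4] false AND false = false
[2.2] true AND true AND false AND false = false
[2] true OR false = true
[3] false → false (antecedent false ⇒ implication holds) = true
[root] false AND true AND true = false
Overall: false → denied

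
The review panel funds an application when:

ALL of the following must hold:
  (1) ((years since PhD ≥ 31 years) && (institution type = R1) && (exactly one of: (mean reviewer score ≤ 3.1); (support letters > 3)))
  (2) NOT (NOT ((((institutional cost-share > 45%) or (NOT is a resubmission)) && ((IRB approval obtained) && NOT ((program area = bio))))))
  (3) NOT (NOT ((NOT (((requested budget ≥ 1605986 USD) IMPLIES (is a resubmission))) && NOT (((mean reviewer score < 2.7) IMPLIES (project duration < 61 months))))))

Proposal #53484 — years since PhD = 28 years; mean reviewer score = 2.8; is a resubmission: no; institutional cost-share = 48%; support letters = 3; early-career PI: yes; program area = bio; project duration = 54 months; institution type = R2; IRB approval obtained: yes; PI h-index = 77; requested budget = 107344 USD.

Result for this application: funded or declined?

Atomic conditions:
  years since PhD ≥ 31 years: 28 ≥ 31 is false
  institution type = R1: R2 == R1 is false
  mean reviewer score ≤ 3.1: 2.8 ≤ 3.1 is true
  support letters > 3: 3 > 3 is false
  institutional cost-share > 45%: 48 > 45 is true
  NOT is a resubmission: no → true
  IRB approval obtained: yes → true
  program area = bio: bio == bio is true
  requested budget ≥ 1605986 USD: 107344 ≥ 1605986 is false
  is a resubmission: no → false
  mean reviewer score < 2.7: 2.8 < 2.7 is false
  project duration < 61 months: 54 < 61 is true
Combine:
[1.3] exactly-one(true, false) = true
[1] false AND false AND true = false
[2.1.1.1] true OR true = true
[2.1.1.2.2] NOT true = false
[2.1.1.2] true AND false = false
[2.1.1] true AND false = false
[2.1] NOT false = true
[2] NOT true = false
[3.1.1.1.1] false → false (antecedent false ⇒ implication holds) = true
[3.1.1.1] NOT true = false
[3.1.1.2.1] false → true (antecedent false ⇒ implication holds) = true
[3.1.1.2] NOT true = false
[3.1.1] false AND false = false
[3.1] NOT false = true
[3] NOT true = false
[root] false AND false AND false = false
Overall: false → declined

Declined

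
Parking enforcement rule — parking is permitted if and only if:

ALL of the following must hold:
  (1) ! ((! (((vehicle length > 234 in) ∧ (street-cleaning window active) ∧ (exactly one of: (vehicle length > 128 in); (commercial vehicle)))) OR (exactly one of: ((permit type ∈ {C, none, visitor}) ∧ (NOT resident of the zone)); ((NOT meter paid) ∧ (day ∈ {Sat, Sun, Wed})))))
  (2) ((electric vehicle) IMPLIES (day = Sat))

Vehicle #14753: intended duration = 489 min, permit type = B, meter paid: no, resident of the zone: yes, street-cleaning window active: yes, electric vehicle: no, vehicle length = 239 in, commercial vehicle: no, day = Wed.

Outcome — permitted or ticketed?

Atomic conditions:
  vehicle length > 234 in: 239 > 234 is true
  street-cleaning window active: yes → true
  vehicle length > 128 in: 239 > 128 is true
  commercial vehicle: no → false
  permit type ∈ {C, none, visitor}: B is not in the set → false
  NOT resident of the zone: yes → false
  NOT meter paid: no → true
  day ∈ {Sat, Sun, Wed}: Wed is in the set → true
  electric vehicle: no → false
  day = Sat: Wed == Sat is false
Combine:
[1.1.1.1.3] exactly-one(true, false) = true
[1.1.1.1] true AND true AND true = true
[1.1.1] NOT true = false
[1.1.2.1] false AND false = false
[1.1.2.2] true AND true = true
[1.1.2] exactly-one(false, true) = true
[1.1] false OR true = true
[1] NOT true = false
[2] false → false (antecedent false ⇒ implication holds) = true
[root] false AND true = false
Overall: false → ticketed

Ticketed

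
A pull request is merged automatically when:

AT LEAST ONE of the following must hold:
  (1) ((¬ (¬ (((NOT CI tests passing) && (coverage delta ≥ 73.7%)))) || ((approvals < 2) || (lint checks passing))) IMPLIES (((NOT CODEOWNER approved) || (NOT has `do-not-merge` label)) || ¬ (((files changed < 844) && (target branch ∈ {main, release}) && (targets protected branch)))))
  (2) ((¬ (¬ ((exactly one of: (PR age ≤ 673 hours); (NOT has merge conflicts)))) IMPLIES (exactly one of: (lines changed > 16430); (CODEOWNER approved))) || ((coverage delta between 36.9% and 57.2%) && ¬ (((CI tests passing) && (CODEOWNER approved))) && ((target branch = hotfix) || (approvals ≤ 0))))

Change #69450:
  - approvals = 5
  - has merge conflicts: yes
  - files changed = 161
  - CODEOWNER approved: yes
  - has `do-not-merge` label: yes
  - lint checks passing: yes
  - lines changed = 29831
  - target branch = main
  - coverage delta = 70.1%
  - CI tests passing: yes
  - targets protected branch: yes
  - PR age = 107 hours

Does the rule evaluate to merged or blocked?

Blocked

Atomic conditions:
  NOT CI tests passing: yes → false
  coverage delta ≥ 73.7%: 70.1 ≥ 73.7 is false
  approvals < 2: 5 < 2 is false
  lint checks passing: yes → true
  NOT CODEOWNER approved: yes → false
  NOT has `do-not-merge` label: yes → false
  files changed < 844: 161 < 844 is true
  target branch ∈ {main, release}: main is in the set → true
  targets protected branch: yes → true
  PR age ≤ 673 hours: 107 ≤ 673 is true
  NOT has merge conflicts: yes → false
  lines changed > 16430: 29831 > 16430 is true
  CODEOWNER approved: yes → true
  coverage delta between 36.9% and 57.2%: 70.1 in [36.9, 57.2] is false
  CI tests passing: yes → true
  target branch = hotfix: main == hotfix is false
  approvals ≤ 0: 5 ≤ 0 is false
Combine:
[1.1.1.1.1] false AND false = false
[1.1.1.1] NOT false = true
[1.1.1] NOT true = false
[1.1.2] false OR true = true
[1.1] false OR true = true
[1.2.1] false OR false = false
[1.2.2.1] true AND true AND true = true
[1.2.2] NOT true = false
[1.2] false OR false = false
[1] true → false = false
[2.1.1.1.1] exactly-one(true, false) = true
[2.1.1.1] NOT true = false
[2.1.1] NOT false = true
[2.1.2] exactly-one(true, true) = false
[2.1] true → false = false
[2.2.2.1] true AND true = true
[2.2.2] NOT true = false
[2.2.3] false OR false = false
[2.2] false AND false AND false = false
[2] false OR false = false
[root] false OR false = false
Overall: false → blocked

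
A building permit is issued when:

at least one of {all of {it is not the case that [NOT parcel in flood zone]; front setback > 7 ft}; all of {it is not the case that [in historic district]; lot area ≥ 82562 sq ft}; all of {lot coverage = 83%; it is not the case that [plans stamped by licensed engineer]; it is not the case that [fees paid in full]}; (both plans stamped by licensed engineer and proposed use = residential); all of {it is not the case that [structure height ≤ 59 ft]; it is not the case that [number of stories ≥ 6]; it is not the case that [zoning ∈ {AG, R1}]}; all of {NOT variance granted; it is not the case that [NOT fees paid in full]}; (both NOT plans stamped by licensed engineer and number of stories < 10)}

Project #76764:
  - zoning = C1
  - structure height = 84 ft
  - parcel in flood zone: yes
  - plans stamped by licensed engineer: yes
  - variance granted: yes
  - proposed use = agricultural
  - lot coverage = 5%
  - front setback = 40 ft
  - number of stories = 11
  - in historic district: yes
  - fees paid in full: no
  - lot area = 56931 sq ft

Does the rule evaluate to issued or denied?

Atomic conditions:
  NOT parcel in flood zone: yes → false
  front setback > 7 ft: 40 > 7 is true
  in historic district: yes → true
  lot area ≥ 82562 sq ft: 56931 ≥ 82562 is false
  lot coverage = 83%: 5 == 83 is false
  plans stamped by licensed engineer: yes → true
  fees paid in full: no → false
  proposed use = residential: agricultural == residential is false
  structure height ≤ 59 ft: 84 ≤ 59 is false
  number of stories ≥ 6: 11 ≥ 6 is true
  zoning ∈ {AG, R1}: C1 is not in the set → false
  NOT variance granted: yes → false
  NOT fees paid in full: no → true
  NOT plans stamped by licensed engineer: yes → false
  number of stories < 10: 11 < 10 is false
Combine:
[1.1] NOT false = true
[1] true AND true = true
[2.1] NOT true = false
[2] false AND false = false
[3.2] NOT true = false
[3.3] NOT false = true
[3] false AND false AND true = false
[4] true AND false = false
[5.1] NOT false = true
[5.2] NOT true = false
[5.3] NOT false = true
[5] true AND false AND true = false
[6.2] NOT true = false
[6] false AND false = false
[7] false AND false = false
[root] true OR false OR false OR false OR false OR false OR false = true
Overall: true → issued

Issued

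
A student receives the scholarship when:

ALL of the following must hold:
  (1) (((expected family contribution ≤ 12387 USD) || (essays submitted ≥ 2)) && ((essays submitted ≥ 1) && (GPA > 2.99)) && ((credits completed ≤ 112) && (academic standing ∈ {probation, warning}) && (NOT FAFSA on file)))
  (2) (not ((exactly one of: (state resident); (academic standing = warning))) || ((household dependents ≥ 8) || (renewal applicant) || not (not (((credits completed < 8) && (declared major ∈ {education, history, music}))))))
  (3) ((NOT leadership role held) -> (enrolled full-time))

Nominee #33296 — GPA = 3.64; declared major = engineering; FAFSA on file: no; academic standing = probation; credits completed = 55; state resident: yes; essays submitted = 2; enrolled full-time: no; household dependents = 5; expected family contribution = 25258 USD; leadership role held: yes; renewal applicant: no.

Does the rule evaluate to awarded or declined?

Atomic conditions:
  expected family contribution ≤ 12387 USD: 25258 ≤ 12387 is false
  essays submitted ≥ 2: 2 ≥ 2 is true
  essays submitted ≥ 1: 2 ≥ 1 is true
  GPA > 2.99: 3.64 > 2.99 is true
  credits completed ≤ 112: 55 ≤ 112 is true
  academic standing ∈ {probation, warning}: probation is in the set → true
  NOT FAFSA on file: no → true
  state resident: yes → true
  academic standing = warning: probation == warning is false
  household dependents ≥ 8: 5 ≥ 8 is false
  renewal applicant: no → false
  credits completed < 8: 55 < 8 is false
  declared major ∈ {education, history, music}: engineering is not in the set → false
  NOT leadership role held: yes → false
  enrolled full-time: no → false
Combine:
[1.1] false OR true = true
[1.2] true AND true = true
[1.3] true AND true AND true = true
[1] true AND true AND true = true
[2.1.1] exactly-one(true, false) = true
[2.1] NOT true = false
[2.2.3.1.1] false AND false = false
[2.2.3.1] NOT false = true
[2.2.3] NOT true = false
[2.2] false OR false OR false = false
[2] false OR false = false
[3] false → false (antecedent false ⇒ implication holds) = true
[root] true AND false AND true = false
Overall: false → declined

Declined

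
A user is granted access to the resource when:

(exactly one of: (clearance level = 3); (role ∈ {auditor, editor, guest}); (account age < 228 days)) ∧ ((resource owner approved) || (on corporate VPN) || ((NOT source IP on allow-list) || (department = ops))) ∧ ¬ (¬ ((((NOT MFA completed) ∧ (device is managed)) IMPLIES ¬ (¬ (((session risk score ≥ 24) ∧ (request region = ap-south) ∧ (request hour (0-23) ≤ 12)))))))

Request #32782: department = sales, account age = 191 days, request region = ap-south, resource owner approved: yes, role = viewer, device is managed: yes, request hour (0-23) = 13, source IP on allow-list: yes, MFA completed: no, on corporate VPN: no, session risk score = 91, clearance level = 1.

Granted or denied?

Denied

Atomic conditions:
  clearance level = 3: 1 == 3 is false
  role ∈ {auditor, editor, guest}: viewer is not in the set → false
  account age < 228 days: 191 < 228 is true
  resource owner approved: yes → true
  on corporate VPN: no → false
  NOT source IP on allow-list: yes → false
  department = ops: sales == ops is false
  NOT MFA completed: no → true
  device is managed: yes → true
  session risk score ≥ 24: 91 ≥ 24 is true
  request region = ap-south: ap-south == ap-south is true
  request hour (0-23) ≤ 12: 13 ≤ 12 is false
Combine:
[1] exactly-one(false, false, true) = true
[2.3] false OR false = false
[2] true OR false OR false = true
[3.1.1.1] true AND true = true
[3.1.1.2.1.1] true AND true AND false = false
[3.1.1.2.1] NOT false = true
[3.1.1.2] NOT true = false
[3.1.1] true → false = false
[3.1] NOT false = true
[3] NOT true = false
[root] true AND true AND false = false
Overall: false → denied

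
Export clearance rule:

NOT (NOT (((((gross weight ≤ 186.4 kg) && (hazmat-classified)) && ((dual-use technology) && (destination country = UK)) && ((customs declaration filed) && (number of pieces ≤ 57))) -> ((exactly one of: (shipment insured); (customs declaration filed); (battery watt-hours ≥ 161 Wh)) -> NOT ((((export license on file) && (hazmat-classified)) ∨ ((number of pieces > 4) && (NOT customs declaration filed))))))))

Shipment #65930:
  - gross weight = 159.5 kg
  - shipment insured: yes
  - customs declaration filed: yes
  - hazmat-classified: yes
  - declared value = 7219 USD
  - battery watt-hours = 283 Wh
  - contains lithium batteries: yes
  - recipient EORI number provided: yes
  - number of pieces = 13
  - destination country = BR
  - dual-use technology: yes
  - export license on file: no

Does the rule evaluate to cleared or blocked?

Cleared

Atomic conditions:
  gross weight ≤ 186.4 kg: 159.5 ≤ 186.4 is true
  hazmat-classified: yes → true
  dual-use technology: yes → true
  destination country = UK: BR == UK is false
  customs declaration filed: yes → true
  number of pieces ≤ 57: 13 ≤ 57 is true
  shipment insured: yes → true
  battery watt-hours ≥ 161 Wh: 283 ≥ 161 is true
  export license on file: no → false
  number of pieces > 4: 13 > 4 is true
  NOT customs declaration filed: yes → false
Combine:
[1.1.1.1] true AND true = true
[1.1.1.2] true AND false = false
[1.1.1.3] true AND true = true
[1.1.1] true AND false AND true = false
[1.1.2.1] exactly-one(true, true, true) = false
[1.1.2.2.1.1] false AND true = false
[1.1.2.2.1.2] true AND false = false
[1.1.2.2.1] false OR false = false
[1.1.2.2] NOT false = true
[1.1.2] false → true (antecedent false ⇒ implication holds) = true
[1.1] false → true (antecedent false ⇒ implication holds) = true
[1] NOT true = false
[root] NOT false = true
Overall: true → cleared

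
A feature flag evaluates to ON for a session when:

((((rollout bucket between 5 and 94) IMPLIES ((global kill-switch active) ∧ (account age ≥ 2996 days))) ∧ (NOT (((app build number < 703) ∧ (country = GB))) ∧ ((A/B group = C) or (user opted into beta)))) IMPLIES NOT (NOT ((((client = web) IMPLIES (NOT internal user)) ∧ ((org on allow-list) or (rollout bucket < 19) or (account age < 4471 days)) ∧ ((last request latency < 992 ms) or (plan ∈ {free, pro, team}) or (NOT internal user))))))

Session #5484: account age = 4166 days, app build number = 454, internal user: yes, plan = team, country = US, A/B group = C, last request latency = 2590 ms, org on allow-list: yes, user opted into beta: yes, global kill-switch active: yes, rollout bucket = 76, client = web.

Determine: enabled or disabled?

Atomic conditions:
  rollout bucket between 5 and 94: 76 in [5, 94] is true
  global kill-switch active: yes → true
  account age ≥ 2996 days: 4166 ≥ 2996 is true
  app build number < 703: 454 < 703 is true
  country = GB: US == GB is false
  A/B group = C: C == C is true
  user opted into beta: yes → true
  client = web: web == web is true
  NOT internal user: yes → false
  org on allow-list: yes → true
  rollout bucket < 19: 76 < 19 is false
  account age < 4471 days: 4166 < 4471 is true
  last request latency < 992 ms: 2590 < 992 is false
  plan ∈ {free, pro, team}: team is in the set → true
Combine:
[1.1.2] true AND true = true
[1.1] true → true = true
[1.2.1.1] true AND false = false
[1.2.1] NOT false = true
[1.2.2] true OR true = true
[1.2] true AND true = true
[1] true AND true = true
[2.1.1.1] true → false = false
[2.1.1.2] true OR false OR true = true
[2.1.1.3] false OR true OR false = true
[2.1.1] false AND true AND true = false
[2.1] NOT false = true
[2] NOT true = false
[root] true → false = false
Overall: false → disabled

Disabled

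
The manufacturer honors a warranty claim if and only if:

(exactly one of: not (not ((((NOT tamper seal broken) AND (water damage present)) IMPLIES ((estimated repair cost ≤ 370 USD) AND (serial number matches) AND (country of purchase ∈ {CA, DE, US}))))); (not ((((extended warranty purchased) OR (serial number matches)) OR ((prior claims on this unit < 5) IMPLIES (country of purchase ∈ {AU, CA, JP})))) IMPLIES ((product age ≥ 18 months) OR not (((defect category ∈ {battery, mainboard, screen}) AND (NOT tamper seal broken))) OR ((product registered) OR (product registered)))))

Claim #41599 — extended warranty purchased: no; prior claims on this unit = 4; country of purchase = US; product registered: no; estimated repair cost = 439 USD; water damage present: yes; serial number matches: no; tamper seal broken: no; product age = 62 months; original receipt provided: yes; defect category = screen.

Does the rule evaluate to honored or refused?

Atomic conditions:
  NOT tamper seal broken: no → true
  water damage present: yes → true
  estimated repair cost ≤ 370 USD: 439 ≤ 370 is false
  serial number matches: no → false
  country of purchase ∈ {CA, DE, US}: US is in the set → true
  extended warranty purchased: no → false
  prior claims on this unit < 5: 4 < 5 is true
  country of purchase ∈ {AU, CA, JP}: US is not in the set → false
  product age ≥ 18 months: 62 ≥ 18 is true
  defect category ∈ {battery, mainboard, screen}: screen is in the set → true
  product registered: no → false
Combine:
[1.1.1.1] true AND true = true
[1.1.1.2] false AND false AND true = false
[1.1.1] true → false = false
[1.1] NOT false = true
[1] NOT true = false
[2.1.1.1] false OR false = false
[2.1.1.2] true → false = false
[2.1.1] false OR false = false
[2.1] NOT false = true
[2.2.2.1] true AND true = true
[2.2.2] NOT true = false
[2.2.3] false OR false = false
[2.2] true OR false OR false = true
[2] true → true = true
[root] exactly-one(false, true) = true
Overall: true → honored

Honored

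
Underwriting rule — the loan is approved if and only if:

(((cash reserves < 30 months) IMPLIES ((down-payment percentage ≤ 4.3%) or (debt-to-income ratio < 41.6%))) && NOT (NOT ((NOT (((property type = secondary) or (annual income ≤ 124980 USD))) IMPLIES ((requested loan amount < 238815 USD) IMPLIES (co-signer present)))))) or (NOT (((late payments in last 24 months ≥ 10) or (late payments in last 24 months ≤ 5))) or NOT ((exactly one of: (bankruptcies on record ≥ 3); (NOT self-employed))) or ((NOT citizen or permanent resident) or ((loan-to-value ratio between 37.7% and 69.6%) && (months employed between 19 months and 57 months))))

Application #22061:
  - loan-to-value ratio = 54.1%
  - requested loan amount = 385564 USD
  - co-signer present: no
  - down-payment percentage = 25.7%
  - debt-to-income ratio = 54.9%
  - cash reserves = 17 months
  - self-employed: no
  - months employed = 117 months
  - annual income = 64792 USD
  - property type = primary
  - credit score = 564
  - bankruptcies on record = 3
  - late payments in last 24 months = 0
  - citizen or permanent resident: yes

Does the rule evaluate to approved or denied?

Atomic conditions:
  cash reserves < 30 months: 17 < 30 is true
  down-payment percentage ≤ 4.3%: 25.7 ≤ 4.3 is false
  debt-to-income ratio < 41.6%: 54.9 < 41.6 is false
  property type = secondary: primary == secondary is false
  annual income ≤ 124980 USD: 64792 ≤ 124980 is true
  requested loan amount < 238815 USD: 385564 < 238815 is false
  co-signer present: no → false
  late payments in last 24 months ≥ 10: 0 ≥ 10 is false
  late payments in last 24 months ≤ 5: 0 ≤ 5 is true
  bankruptcies on record ≥ 3: 3 ≥ 3 is true
  NOT self-employed: no → true
  NOT citizen or permanent resident: yes → false
  loan-to-value ratio between 37.7% and 69.6%: 54.1 in [37.7, 69.6] is true
  months employed between 19 months and 57 months: 117 in [19, 57] is false
Combine:
[1.1.2] false OR false = false
[1.1] true → false = false
[1.2.1.1.1.1] false OR true = true
[1.2.1.1.1] NOT true = false
[1.2.1.1.2] false → false (antecedent false ⇒ implication holds) = true
[1.2.1.1] false → true (antecedent false ⇒ implication holds) = true
[1.2.1] NOT true = false
[1.2] NOT false = true
[1] false AND true = false
[2.1.1] false OR true = true
[2.1] NOT true = false
[2.2.1] exactly-one(true, true) = false
[2.2] NOT false = true
[2.3.2] true AND false = false
[2.3] false OR false = false
[2] false OR true OR false = true
[root] false OR true = true
Overall: true → approved

Approved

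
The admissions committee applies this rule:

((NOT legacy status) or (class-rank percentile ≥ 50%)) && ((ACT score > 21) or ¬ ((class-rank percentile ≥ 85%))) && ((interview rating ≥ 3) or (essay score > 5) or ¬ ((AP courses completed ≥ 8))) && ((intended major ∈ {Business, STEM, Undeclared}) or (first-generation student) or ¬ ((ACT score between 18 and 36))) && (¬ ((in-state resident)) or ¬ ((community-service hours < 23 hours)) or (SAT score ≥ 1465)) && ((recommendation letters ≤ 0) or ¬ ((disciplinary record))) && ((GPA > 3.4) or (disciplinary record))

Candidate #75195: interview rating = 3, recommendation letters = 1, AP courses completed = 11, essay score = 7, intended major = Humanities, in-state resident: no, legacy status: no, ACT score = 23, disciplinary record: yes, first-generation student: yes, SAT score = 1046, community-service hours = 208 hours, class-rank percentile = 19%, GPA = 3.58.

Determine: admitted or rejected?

Rejected

Atomic conditions:
  NOT legacy status: no → true
  class-rank percentile ≥ 50%: 19 ≥ 50 is false
  ACT score > 21: 23 > 21 is true
  class-rank percentile ≥ 85%: 19 ≥ 85 is false
  interview rating ≥ 3: 3 ≥ 3 is true
  essay score > 5: 7 > 5 is true
  AP courses completed ≥ 8: 11 ≥ 8 is true
  intended major ∈ {Business, STEM, Undeclared}: Humanities is not in the set → false
  first-generation student: yes → true
  ACT score between 18 and 36: 23 in [18, 36] is true
  in-state resident: no → false
  community-service hours < 23 hours: 208 < 23 is false
  SAT score ≥ 1465: 1046 ≥ 1465 is false
  recommendation letters ≤ 0: 1 ≤ 0 is false
  disciplinary record: yes → true
  GPA > 3.4: 3.58 > 3.4 is true
Combine:
[1] true OR false = true
[2.2] NOT false = true
[2] true OR true = true
[3.3] NOT true = false
[3] true OR true OR false = true
[4.3] NOT true = false
[4] false OR true OR false = true
[5.1] NOT false = true
[5.2] NOT false = true
[5] true OR true OR false = true
[6.2] NOT true = false
[6] false OR false = false
[7] true OR true = true
[root] true AND true AND true AND true AND true AND false AND true = false
Overall: false → rejected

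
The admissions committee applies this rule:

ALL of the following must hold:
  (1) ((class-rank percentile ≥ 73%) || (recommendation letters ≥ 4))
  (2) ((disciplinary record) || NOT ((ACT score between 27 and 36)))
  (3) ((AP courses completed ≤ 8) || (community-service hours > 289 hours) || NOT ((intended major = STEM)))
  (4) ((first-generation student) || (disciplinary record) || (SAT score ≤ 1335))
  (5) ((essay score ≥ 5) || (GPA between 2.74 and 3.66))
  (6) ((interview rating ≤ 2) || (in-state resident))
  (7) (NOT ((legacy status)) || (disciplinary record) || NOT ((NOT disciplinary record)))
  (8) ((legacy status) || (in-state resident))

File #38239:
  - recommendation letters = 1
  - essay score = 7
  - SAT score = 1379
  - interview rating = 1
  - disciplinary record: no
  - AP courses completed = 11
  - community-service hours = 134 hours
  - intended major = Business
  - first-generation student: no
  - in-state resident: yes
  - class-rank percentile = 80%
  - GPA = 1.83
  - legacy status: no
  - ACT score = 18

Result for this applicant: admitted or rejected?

Rejected

Atomic conditions:
  class-rank percentile ≥ 73%: 80 ≥ 73 is true
  recommendation letters ≥ 4: 1 ≥ 4 is false
  disciplinary record: no → false
  ACT score between 27 and 36: 18 in [27, 36] is false
  AP courses completed ≤ 8: 11 ≤ 8 is false
  community-service hours > 289 hours: 134 > 289 is false
  intended major = STEM: Business == STEM is false
  first-generation student: no → false
  SAT score ≤ 1335: 1379 ≤ 1335 is false
  essay score ≥ 5: 7 ≥ 5 is true
  GPA between 2.74 and 3.66: 1.83 in [2.74, 3.66] is false
  interview rating ≤ 2: 1 ≤ 2 is true
  in-state resident: yes → true
  legacy status: no → false
  NOT disciplinary record: no → true
Combine:
[1] true OR false = true
[2.2] NOT false = true
[2] false OR true = true
[3.3] NOT false = true
[3] false OR false OR true = true
[4] false OR false OR false = false
[5] true OR false = true
[6] true OR true = true
[7.1] NOT false = true
[7.3] NOT true = false
[7] true OR false OR false = true
[8] false OR true = true
[root] true AND true AND true AND false AND true AND true AND true AND true = false
Overall: false → rejected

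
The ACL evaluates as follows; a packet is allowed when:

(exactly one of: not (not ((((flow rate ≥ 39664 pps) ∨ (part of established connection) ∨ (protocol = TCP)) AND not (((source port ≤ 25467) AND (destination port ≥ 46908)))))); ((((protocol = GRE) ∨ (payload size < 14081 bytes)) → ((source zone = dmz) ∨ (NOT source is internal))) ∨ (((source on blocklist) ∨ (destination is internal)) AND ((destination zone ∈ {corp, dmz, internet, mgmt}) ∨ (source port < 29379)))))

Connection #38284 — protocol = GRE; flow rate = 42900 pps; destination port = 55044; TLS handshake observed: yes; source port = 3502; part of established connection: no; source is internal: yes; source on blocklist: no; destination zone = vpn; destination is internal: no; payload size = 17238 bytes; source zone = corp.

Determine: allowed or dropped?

Atomic conditions:
  flow rate ≥ 39664 pps: 42900 ≥ 39664 is true
  part of established connection: no → false
  protocol = TCP: GRE == TCP is false
  source port ≤ 25467: 3502 ≤ 25467 is true
  destination port ≥ 46908: 55044 ≥ 46908 is true
  protocol = GRE: GRE == GRE is true
  payload size < 14081 bytes: 17238 < 14081 is false
  source zone = dmz: corp == dmz is false
  NOT source is internal: yes → false
  source on blocklist: no → false
  destination is internal: no → false
  destination zone ∈ {corp, dmz, internet, mgmt}: vpn is not in the set → false
  source port < 29379: 3502 < 29379 is true
Combine:
[1.1.1.1] true OR false OR false = true
[1.1.1.2.1] true AND true = true
[1.1.1.2] NOT true = false
[1.1.1] true AND false = false
[1.1] NOT false = true
[1] NOT true = false
[2.1.1] true OR false = true
[2.1.2] false OR false = false
[2.1] true → false = false
[2.2.1] false OR false = false
[2.2.2] false OR true = true
[2.2] false AND true = false
[2] false OR false = false
[root] exactly-one(false, false) = false
Overall: false → dropped

Dropped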